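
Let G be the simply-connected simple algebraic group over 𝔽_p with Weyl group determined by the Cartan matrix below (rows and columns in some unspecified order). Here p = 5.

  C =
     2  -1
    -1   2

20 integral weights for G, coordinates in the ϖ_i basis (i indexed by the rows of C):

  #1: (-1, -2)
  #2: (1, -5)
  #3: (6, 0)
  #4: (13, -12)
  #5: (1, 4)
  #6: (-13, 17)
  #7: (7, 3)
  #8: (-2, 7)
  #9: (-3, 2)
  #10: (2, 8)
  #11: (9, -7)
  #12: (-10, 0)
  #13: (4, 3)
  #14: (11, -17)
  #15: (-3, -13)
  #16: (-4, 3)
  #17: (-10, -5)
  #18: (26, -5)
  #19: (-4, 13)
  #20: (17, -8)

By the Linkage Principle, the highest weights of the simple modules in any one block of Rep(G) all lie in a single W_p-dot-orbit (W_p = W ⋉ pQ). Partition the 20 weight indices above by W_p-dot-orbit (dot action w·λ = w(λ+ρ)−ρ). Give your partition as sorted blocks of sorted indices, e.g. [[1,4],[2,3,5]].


C ↔ A_2 under row/col permutation; |W(A_2)| = 6.

Folding the 20 weights λ_j+ρ into Ā_5 (reps in the given 2-coord order):

    [1] (1, 0)
    [2] (2, 2)
    [3] (2, 2)
    [4] (1, 3)
    [5] (0, 3)
    [6] (2, 2)
    [7] (2, 1)
    [8] (2, 2)
    [9] (2, 1)
    [10] (2, 2)
    [11] (1, 0)
    [12] (3, 1)
    [13] (1, 0)
    [14] (1, 3)
    [15] (2, 1)
    [16] (3, 1)
    [17] (1, 3)
    [18] (2, 1)
    [19] (1, 3)
    [20] (2, 1)

The 20 indices split into 6 linkage classes (same alcove rep ⇔ same W_5-dot-orbit):

[[1, 11, 13], [2, 3, 6, 8, 10], [4, 14, 17, 19], [5], [7, 9, 15, 18, 20], [12, 16]]


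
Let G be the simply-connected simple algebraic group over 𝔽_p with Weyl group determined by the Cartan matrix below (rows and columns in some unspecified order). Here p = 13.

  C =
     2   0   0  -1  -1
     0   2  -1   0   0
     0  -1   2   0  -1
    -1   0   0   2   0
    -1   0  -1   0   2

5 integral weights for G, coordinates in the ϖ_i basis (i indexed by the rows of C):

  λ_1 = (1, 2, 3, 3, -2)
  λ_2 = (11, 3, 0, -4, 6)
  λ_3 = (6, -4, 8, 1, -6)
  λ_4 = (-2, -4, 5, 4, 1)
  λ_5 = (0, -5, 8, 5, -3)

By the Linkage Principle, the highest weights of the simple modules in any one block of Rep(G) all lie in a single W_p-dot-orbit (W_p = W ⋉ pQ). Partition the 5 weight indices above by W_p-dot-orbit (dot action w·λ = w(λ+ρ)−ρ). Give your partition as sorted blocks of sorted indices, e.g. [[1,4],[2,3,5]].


Cartan matrix: type A_5 (|W|=720); un-permuting the 5 rows.

λ_j+ρ reflected into Ā_13 (⟨·,θ^∨⟩≤13); 5-tuples as given:

  λ_1 → (1, 3, 3, 4, 1)
  λ_2 → (1, 3, 3, 4, 1)
  λ_3 → (2, 3, 1, 2, 5)
  λ_4 → (1, 3, 3, 4, 1)
  λ_5 → (1, 3, 3, 4, 1)

These 5 weights hit 2 W_13-dot-orbits; sizes (4, 1):

[[1, 2, 4, 5], [3]]


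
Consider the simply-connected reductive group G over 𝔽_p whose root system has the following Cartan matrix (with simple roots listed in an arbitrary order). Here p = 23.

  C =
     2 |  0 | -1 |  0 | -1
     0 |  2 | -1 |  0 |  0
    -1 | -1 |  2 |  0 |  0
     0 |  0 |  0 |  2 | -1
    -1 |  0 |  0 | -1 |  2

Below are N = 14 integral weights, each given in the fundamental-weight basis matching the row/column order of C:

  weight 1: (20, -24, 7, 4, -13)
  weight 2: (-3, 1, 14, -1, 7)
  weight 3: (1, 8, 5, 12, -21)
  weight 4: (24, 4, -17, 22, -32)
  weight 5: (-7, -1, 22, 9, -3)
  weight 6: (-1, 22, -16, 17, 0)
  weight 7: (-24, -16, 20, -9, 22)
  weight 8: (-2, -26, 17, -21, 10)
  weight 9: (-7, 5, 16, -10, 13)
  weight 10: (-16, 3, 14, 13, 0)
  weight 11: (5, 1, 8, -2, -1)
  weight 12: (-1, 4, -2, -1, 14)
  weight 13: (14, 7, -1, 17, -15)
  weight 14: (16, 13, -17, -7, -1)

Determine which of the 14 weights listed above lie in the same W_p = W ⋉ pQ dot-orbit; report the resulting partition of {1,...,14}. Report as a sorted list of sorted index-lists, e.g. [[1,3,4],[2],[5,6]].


A_5 Cartan matrix, 5 simple roots permuted; ρ=(1,1,1,1,1).

Each λ_j+ρ reduced to Ā_23; 5-tuples below use C's row order:

  λ_1 → (5, 2, 9, 0, 1) · λ_2 → (2, 2, 13, 0, 6) · λ_3 → (1, 3, 9, 2, 5) · λ_4 → (5, 2, 9, 0, 1) · λ_5 → (2, 2, 13, 0, 6) · λ_6 → (1, 4, 0, 0, 14) · λ_7 → (2, 2, 13, 0, 6) · λ_8 → (1, 3, 9, 2, 5) · λ_9 → (5, 2, 9, 0, 1) · λ_10 → (1, 4, 0, 0, 14) · λ_11 → (5, 2, 9, 0, 1) · λ_12 → (1, 4, 0, 0, 14) · λ_13 → (1, 4, 0, 0, 14) · λ_14 → (5, 2, 9, 0, 1)

Partition of {1..14} into 4 W_23-dot-orbits:

[[1, 4, 9, 11, 14], [2, 5, 7], [3, 8], [6, 10, 12, 13]]


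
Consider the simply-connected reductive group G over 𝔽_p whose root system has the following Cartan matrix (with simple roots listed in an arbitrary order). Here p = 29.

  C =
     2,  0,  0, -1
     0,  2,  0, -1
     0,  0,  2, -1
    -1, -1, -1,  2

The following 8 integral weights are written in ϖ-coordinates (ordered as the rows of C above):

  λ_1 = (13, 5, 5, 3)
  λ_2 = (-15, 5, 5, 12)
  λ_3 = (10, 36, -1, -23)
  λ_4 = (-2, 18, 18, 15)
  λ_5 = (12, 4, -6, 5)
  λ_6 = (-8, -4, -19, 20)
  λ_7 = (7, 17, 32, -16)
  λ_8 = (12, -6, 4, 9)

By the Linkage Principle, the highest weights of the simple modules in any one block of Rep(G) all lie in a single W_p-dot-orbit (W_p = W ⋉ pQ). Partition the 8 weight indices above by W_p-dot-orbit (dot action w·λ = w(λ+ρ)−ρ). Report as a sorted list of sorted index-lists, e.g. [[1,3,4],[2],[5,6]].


C ↔ D_4 under row/col permutation; |W(D_4)| = 192.

Folding the 8 weights λ_j+ρ into Ā_29 (reps in the given 4-coord order):

  [1] (13, 5, 5, 1)
  [2] (13, 5, 5, 1)
  [3] (0, 4, 11, 3)
  [4] (13, 5, 5, 1)
  [5] (13, 5, 5, 1)
  [6] (0, 4, 11, 3)
  [7] (0, 4, 11, 3)
  [8] (13, 5, 5, 1)

2 distinct reps among the 8 weights ⇒ 2 W_29-linkage classes:

[[1, 2, 4, 5, 8], [3, 6, 7]]


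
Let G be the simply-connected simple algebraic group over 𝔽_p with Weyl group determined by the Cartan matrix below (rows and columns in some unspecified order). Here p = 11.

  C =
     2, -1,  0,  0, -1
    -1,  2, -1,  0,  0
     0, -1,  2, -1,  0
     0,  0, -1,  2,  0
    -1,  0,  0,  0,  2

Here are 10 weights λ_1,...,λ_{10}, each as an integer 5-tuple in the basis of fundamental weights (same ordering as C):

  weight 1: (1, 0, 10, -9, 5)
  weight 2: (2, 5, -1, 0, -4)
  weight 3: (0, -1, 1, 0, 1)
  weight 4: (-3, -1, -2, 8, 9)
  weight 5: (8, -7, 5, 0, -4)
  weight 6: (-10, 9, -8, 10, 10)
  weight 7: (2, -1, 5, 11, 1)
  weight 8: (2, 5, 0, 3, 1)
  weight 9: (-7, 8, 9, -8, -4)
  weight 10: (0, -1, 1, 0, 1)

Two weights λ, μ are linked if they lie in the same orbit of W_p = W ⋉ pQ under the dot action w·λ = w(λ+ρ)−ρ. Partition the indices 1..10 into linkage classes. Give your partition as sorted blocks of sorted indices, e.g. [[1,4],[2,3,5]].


Dynkin diagram of C (from the 8 off-diagonal −1 entries): A_5.

Alcove-folded reps (p=11, 10 weights, presented ϖ-order):

  [1] (1, 0, 2, 1, 2);  [2] (0, 6, 0, 1, 3);  [3] (1, 0, 2, 1, 2);  [4] (1, 0, 2, 1, 2);  [5] (0, 6, 0, 1, 3);  [6] (0, 6, 0, 1, 3);  [7] (0, 6, 0, 1, 3);  [8] (0, 6, 0, 1, 3);  [9] (1, 0, 2, 1, 2);  [10] (1, 0, 2, 1, 2)

Grouping the 10 weights by Ā_11-representative: 2 linkage classes.

[[1, 3, 4, 9, 10], [2, 5, 6, 7, 8]]


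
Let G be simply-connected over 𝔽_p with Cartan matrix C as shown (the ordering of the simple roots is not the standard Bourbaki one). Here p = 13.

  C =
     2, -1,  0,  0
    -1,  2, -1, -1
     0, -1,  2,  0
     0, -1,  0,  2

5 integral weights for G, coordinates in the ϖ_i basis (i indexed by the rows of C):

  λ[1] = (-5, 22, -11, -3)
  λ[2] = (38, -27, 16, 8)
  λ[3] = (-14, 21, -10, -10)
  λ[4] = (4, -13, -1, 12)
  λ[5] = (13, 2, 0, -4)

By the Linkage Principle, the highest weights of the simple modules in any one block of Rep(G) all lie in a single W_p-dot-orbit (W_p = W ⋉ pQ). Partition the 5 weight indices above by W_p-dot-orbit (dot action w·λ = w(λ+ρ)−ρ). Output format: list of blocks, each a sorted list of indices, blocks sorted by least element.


C ↔ D_4 under row/col permutation; |W(D_4)| = 192.

Ā_13 reps of the 5 weights (D_4, coords as presented):

  [1] (2, 0, 4, 4);  [2] (4, 0, 0, 0);  [3] (4, 0, 0, 0);  [4] (0, 1, 5, 6);  [5] (8, 0, 3, 1)

Linkage partition of the 5 weights (4 classes, p=13):

[[1], [2, 3], [4], [5]]


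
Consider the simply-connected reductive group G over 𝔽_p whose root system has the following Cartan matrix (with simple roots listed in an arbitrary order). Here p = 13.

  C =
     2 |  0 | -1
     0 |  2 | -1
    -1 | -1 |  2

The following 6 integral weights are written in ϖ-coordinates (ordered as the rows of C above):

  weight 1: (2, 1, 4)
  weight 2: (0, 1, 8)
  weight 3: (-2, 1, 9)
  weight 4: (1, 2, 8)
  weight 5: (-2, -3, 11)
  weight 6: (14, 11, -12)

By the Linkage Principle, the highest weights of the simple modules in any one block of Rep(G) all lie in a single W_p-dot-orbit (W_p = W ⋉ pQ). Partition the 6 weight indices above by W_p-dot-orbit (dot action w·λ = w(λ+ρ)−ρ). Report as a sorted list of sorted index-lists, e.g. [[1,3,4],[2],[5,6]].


C ↔ A_3 under row/col permutation; |W(A_3)| = 24.

W_13-reps of the 6 weights in Ā_13 (same 3-coord order as C):

  λ_1 → (3, 2, 5)
  λ_2 → (1, 2, 9)
  λ_3 → (1, 2, 9)
  λ_4 → (1, 2, 9)
  λ_5 → (1, 2, 9)
  λ_6 → (1, 2, 9)

The 6 indices split into 2 linkage classes (same alcove rep ⇔ same W_13-dot-orbit):

[[1], [2, 3, 4, 5, 6]]


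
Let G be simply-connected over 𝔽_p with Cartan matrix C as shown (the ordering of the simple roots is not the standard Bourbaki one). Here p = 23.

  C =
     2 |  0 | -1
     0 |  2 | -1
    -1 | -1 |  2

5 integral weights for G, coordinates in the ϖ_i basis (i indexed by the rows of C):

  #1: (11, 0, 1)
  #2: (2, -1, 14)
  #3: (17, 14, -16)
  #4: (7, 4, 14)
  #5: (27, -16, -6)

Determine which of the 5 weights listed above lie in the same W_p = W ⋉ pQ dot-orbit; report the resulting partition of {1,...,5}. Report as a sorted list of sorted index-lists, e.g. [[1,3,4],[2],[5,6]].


A_3 Cartan matrix, 3 simple roots permuted; ρ=(1,1,1).

Ā_23 reps of the 5 weights (A_3, coords as presented):

  [1] (12, 1, 2) · [2] (3, 0, 15) · [3] (3, 0, 15) · [4] (3, 0, 15) · [5] (3, 0, 15)

These 5 weights hit 2 W_23-dot-orbits; sizes (1, 4):

[[1], [2, 3, 4, 5]]


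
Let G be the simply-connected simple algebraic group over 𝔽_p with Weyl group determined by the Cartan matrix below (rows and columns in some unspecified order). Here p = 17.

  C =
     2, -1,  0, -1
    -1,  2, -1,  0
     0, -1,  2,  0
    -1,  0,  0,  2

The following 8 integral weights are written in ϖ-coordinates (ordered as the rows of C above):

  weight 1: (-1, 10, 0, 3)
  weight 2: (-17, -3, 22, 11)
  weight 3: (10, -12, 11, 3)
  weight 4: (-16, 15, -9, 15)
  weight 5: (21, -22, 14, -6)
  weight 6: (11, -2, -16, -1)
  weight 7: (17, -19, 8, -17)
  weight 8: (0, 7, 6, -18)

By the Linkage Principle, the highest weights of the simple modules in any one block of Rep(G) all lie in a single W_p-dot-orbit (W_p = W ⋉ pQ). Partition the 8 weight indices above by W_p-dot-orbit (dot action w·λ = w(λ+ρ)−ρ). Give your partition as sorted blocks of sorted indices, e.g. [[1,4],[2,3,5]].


Root system A_4: the 4×4 matrix C matches after relabeling.

Alcove-folded reps (p=17, 8 weights, presented ϖ-order):

    [1] (0, 11, 1, 4)
    [2] (0, 11, 1, 4)
    [3] (0, 11, 1, 4)
    [4] (8, 7, 1, 1)
    [5] (0, 11, 1, 4)
    [6] (0, 11, 1, 4)
    [7] (8, 7, 1, 1)
    [8] (8, 7, 1, 1)

Linkage partition of the 8 weights (2 classes, p=17):

[[1, 2, 3, 5, 6], [4, 7, 8]]


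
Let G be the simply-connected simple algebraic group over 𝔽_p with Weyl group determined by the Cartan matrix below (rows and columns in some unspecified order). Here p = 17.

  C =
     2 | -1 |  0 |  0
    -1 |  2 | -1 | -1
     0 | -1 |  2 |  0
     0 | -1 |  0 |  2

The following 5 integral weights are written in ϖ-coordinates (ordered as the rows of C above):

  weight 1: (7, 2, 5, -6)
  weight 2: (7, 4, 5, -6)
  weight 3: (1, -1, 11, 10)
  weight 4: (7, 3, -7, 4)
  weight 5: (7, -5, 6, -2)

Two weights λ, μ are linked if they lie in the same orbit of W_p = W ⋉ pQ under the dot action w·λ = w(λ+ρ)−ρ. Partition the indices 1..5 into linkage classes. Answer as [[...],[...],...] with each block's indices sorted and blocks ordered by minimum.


Root system D_4: the 4×4 matrix C matches after relabeling.

Folding the 5 weights λ_j+ρ into Ā_17 (reps in the given 4-coord order):

  [1] (6, 2, 4, 3)
  [2] (6, 2, 4, 3)
  [3] (6, 2, 4, 3)
  [4] (6, 2, 4, 3)
  [5] (3, 1, 2, 4)

Partition of {1..5} into 2 W_17-dot-orbits:

[[1, 2, 3, 4], [5]]


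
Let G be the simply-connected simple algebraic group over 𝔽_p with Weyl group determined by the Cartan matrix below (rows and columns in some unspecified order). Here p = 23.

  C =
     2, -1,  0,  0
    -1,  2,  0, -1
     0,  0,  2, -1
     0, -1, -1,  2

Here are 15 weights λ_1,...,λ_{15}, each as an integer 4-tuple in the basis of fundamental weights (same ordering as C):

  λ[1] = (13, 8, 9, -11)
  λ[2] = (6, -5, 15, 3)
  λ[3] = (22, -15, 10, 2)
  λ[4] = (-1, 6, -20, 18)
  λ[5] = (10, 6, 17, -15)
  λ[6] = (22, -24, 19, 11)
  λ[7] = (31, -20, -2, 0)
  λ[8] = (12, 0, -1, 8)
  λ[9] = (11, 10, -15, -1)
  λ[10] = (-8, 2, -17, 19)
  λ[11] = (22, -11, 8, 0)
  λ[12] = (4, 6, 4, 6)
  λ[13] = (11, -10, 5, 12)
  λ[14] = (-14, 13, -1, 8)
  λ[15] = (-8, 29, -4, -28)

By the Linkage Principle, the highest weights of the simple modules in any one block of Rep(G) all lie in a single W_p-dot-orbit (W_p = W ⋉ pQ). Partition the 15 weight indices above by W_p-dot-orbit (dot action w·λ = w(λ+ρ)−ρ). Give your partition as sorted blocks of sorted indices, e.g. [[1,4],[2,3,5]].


Root system A_4: the 4×4 matrix C matches after relabeling.

Folding the 15 weights λ_j+ρ into Ā_23 (reps in the given 4-coord order):

  [1] (13, 1, 0, 9)
  [2] (3, 4, 16, 0)
  [3] (9, 3, 0, 11)
  [4] (3, 4, 16, 0)
  [5] (4, 7, 4, 7)
  [6] (9, 3, 0, 11)
  [7] (4, 0, 9, 1)
  [8] (13, 1, 0, 9)
  [9] (9, 3, 0, 11)
  [10] (3, 4, 16, 0)
  [11] (13, 1, 0, 9)
  [12] (4, 7, 4, 7)
  [13] (3, 9, 6, 4)
  [14] (13, 1, 0, 9)
  [15] (3, 4, 16, 0)

Linkage partition of the 15 weights (6 classes, p=23):

[[1, 8, 11, 14], [2, 4, 10, 15], [3, 6, 9], [5, 12], [7], [13]]


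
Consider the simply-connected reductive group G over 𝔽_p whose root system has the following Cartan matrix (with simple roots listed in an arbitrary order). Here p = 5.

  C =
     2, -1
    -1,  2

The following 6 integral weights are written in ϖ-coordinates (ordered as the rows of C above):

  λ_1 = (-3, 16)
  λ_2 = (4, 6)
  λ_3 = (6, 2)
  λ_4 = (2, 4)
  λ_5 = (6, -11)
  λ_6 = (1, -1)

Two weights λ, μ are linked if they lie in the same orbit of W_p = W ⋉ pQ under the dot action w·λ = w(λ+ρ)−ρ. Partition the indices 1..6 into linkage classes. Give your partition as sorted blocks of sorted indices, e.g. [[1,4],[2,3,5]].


C ↔ A_2 under row/col permutation; |W(A_2)| = 6.

Alcove-folded reps (p=5, 6 weights, presented ϖ-order):

  λ_1+ρ ↦ (2, 0) · λ_2+ρ ↦ (0, 2) · λ_3+ρ ↦ (0, 2) · λ_4+ρ ↦ (0, 2) · λ_5+ρ ↦ (2, 0) · λ_6+ρ ↦ (2, 0)

2 distinct reps among the 6 weights ⇒ 2 W_5-linkage classes:

[[1, 5, 6], [2, 3, 4]]


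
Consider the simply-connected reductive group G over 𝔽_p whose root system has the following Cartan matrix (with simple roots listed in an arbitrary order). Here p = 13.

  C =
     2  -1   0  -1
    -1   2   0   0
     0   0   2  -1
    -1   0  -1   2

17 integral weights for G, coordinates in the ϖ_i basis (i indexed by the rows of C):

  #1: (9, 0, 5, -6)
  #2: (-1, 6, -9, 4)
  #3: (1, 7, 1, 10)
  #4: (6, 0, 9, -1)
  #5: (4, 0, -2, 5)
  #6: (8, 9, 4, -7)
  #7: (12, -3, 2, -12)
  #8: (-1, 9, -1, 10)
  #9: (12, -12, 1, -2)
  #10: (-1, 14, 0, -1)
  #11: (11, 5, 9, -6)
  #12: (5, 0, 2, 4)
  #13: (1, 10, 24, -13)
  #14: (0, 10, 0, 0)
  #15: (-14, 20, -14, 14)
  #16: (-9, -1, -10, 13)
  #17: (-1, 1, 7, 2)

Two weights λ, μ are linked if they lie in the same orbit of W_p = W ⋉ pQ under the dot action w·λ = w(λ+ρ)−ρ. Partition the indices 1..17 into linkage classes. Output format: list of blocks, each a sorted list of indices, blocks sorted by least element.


A_4 Cartan matrix, 4 simple roots permuted; ρ=(1,1,1,1).

Each λ_j+ρ reduced to Ā_13; 4-tuples below use C's row order:

  λ_1 → (5, 1, 1, 5);  λ_2 → (3, 4, 5, 0);  λ_3 → (0, 2, 8, 3);  λ_4 → (3, 4, 5, 0);  λ_5 → (5, 1, 1, 5);  λ_6 → (3, 4, 5, 0);  λ_7 → (0, 2, 8, 3);  λ_8 → (0, 2, 8, 3);  λ_9 → (1, 10, 0, 1);  λ_10 → (2, 10, 0, 0);  λ_11 → (3, 4, 5, 0);  λ_12 → (5, 1, 1, 5);  λ_13 → (2, 10, 0, 0);  λ_14 → (1, 10, 0, 1);  λ_15 → (0, 2, 8, 3);  λ_16 → (3, 4, 5, 0);  λ_17 → (0, 2, 8, 3)

The 17 indices split into 5 linkage classes (same alcove rep ⇔ same W_13-dot-orbit):

[[1, 5, 12], [2, 4, 6, 11, 16], [3, 7, 8, 15, 17], [9, 14], [10, 13]]


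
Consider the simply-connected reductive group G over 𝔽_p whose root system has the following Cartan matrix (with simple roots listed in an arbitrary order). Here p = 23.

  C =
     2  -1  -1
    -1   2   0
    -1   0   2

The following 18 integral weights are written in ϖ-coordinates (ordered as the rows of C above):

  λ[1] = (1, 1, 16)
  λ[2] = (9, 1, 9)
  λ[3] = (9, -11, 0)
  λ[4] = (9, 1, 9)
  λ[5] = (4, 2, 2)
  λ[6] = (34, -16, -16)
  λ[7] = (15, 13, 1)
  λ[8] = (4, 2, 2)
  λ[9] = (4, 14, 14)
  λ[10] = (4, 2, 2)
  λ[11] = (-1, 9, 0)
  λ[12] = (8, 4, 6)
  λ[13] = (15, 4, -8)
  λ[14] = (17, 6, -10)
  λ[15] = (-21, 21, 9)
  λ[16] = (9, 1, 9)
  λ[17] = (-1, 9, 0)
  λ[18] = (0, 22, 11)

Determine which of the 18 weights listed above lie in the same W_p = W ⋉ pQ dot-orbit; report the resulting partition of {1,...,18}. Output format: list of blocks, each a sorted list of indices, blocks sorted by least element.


Dynkin diagram of C (from the 4 off-diagonal −1 entries): A_3.

Each λ_j+ρ reduced to Ā_23; 3-tuples below use C's row order:

  λ_1+ρ ↦ (2, 2, 17);  λ_2+ρ ↦ (10, 2, 10);  λ_3+ρ ↦ (0, 10, 1);  λ_4+ρ ↦ (10, 2, 10);  λ_5+ρ ↦ (5, 3, 3);  λ_6+ρ ↦ (5, 3, 3);  λ_7+ρ ↦ (9, 5, 7);  λ_8+ρ ↦ (5, 3, 3);  λ_9+ρ ↦ (5, 3, 3);  λ_10+ρ ↦ (5, 3, 3);  λ_11+ρ ↦ (0, 10, 1);  λ_12+ρ ↦ (9, 5, 7);  λ_13+ρ ↦ (9, 5, 7);  λ_14+ρ ↦ (9, 5, 7);  λ_15+ρ ↦ (10, 2, 10);  λ_16+ρ ↦ (10, 2, 10);  λ_17+ρ ↦ (0, 10, 1);  λ_18+ρ ↦ (0, 10, 1)

The 18 indices split into 5 linkage classes (same alcove rep ⇔ same W_23-dot-orbit):

[[1], [2, 4, 15, 16], [3, 11, 17, 18], [5, 6, 8, 9, 10], [7, 12, 13, 14]]


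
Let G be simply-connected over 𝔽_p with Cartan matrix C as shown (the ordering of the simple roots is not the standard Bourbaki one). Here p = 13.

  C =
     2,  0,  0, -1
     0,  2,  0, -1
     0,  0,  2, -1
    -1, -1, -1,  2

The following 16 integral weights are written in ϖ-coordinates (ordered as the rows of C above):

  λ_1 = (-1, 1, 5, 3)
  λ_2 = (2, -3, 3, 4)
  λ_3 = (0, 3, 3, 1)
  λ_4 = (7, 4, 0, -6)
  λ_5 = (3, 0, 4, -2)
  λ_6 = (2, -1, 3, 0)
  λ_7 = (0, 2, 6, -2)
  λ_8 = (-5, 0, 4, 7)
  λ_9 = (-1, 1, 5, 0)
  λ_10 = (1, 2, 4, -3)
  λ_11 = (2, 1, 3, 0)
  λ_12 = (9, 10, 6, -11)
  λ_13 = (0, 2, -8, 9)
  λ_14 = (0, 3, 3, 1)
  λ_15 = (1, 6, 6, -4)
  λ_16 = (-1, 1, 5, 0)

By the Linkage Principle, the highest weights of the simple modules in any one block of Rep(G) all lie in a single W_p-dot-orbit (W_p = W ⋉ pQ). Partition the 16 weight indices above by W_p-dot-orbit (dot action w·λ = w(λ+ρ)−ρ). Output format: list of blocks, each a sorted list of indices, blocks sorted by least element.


Dynkin diagram of C (from the 6 off-diagonal −1 entries): D_4.

Folding the 16 weights λ_j+ρ into Ā_13 (reps in the given 4-coord order):

  λ_1+ρ ↦ (0, 2, 6, 1);  λ_2+ρ ↦ (3, 2, 4, 1);  λ_3+ρ ↦ (1, 4, 4, 2);  λ_4+ρ ↦ (3, 0, 4, 1);  λ_5+ρ ↦ (3, 0, 4, 1);  λ_6+ρ ↦ (3, 0, 4, 1);  λ_7+ρ ↦ (0, 2, 6, 1);  λ_8+ρ ↦ (3, 0, 4, 1);  λ_9+ρ ↦ (0, 2, 6, 1);  λ_10+ρ ↦ (0, 1, 3, 2);  λ_11+ρ ↦ (3, 2, 4, 1);  λ_12+ρ ↦ (0, 1, 3, 2);  λ_13+ρ ↦ (0, 2, 6, 1);  λ_14+ρ ↦ (1, 4, 4, 2);  λ_15+ρ ↦ (1, 4, 4, 2);  λ_16+ρ ↦ (0, 2, 6, 1)

The 16 indices split into 5 linkage classes (same alcove rep ⇔ same W_13-dot-orbit):

[[1, 7, 9, 13, 16], [2, 11], [3, 14, 15], [4, 5, 6, 8], [10, 12]]


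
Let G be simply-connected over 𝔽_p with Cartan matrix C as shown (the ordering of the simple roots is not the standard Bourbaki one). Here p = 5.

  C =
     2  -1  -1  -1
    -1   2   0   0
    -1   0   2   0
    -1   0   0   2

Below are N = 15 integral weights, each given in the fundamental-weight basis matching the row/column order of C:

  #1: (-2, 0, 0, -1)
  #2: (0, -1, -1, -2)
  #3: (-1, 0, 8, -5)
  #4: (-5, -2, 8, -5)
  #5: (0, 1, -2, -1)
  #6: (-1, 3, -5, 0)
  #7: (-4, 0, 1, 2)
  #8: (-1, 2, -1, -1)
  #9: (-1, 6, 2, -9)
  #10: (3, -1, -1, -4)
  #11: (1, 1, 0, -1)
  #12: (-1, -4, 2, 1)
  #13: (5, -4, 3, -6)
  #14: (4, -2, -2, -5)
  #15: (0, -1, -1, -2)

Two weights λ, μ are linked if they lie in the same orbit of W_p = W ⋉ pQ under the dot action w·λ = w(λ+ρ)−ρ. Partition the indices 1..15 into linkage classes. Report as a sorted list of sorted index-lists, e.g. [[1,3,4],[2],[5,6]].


D_4 Cartan matrix, 4 simple roots permuted; ρ=(1,1,1,1).

Each λ_j+ρ reduced to Ā_5; 4-tuples below use C's row order:

  λ_1 → (0, 0, 0, 1);  λ_2 → (0, 0, 0, 1);  λ_3 → (1, 0, 0, 3);  λ_4 → (1, 0, 0, 3);  λ_5 → (0, 2, 1, 0);  λ_6 → (1, 0, 0, 3);  λ_7 → (0, 2, 1, 0);  λ_8 → (0, 3, 0, 0);  λ_9 → (2, 0, 0, 1);  λ_10 → (1, 0, 0, 3);  λ_11 → (0, 2, 1, 0);  λ_12 → (2, 0, 0, 1);  λ_13 → (0, 2, 1, 0);  λ_14 → (1, 0, 0, 3);  λ_15 → (0, 0, 0, 1)

Partition of {1..15} into 5 W_5-dot-orbits:

[[1, 2, 15], [3, 4, 6, 10, 14], [5, 7, 11, 13], [8], [9, 12]]


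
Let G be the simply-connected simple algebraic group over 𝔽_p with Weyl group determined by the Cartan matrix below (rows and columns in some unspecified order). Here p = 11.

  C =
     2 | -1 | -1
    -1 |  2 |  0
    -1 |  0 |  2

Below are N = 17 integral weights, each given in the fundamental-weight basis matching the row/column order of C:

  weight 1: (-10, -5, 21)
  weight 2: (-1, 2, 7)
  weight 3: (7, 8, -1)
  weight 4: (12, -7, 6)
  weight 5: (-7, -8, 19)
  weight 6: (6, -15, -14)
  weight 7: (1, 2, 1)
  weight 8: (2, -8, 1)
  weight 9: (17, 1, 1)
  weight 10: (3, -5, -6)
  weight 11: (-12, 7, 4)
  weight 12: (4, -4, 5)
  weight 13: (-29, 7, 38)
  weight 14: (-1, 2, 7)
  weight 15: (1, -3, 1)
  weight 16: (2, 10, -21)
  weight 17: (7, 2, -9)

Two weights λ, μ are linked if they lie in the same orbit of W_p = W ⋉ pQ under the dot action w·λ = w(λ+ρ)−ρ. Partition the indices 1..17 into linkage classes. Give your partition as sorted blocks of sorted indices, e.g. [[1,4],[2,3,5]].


C ↔ A_3 under row/col permutation; |W(A_3)| = 24.

Ā_11 reps of the 17 weights (A_3, coords as presented):

  1: (0, 2, 2)
  2: (0, 3, 8)
  3: (2, 3, 6)
  4: (2, 3, 2)
  5: (2, 3, 2)
  6: (2, 3, 2)
  7: (2, 3, 2)
  8: (2, 3, 2)
  9: (0, 2, 2)
  10: (4, 1, 0)
  11: (2, 3, 6)
  12: (2, 3, 6)
  13: (2, 3, 6)
  14: (0, 3, 8)
  15: (0, 2, 2)
  16: (2, 3, 6)
  17: (0, 3, 8)

5 distinct reps among the 17 weights ⇒ 5 W_11-linkage classes:

[[1, 9, 15], [2, 14, 17], [3, 11, 12, 13, 16], [4, 5, 6, 7, 8], [10]]


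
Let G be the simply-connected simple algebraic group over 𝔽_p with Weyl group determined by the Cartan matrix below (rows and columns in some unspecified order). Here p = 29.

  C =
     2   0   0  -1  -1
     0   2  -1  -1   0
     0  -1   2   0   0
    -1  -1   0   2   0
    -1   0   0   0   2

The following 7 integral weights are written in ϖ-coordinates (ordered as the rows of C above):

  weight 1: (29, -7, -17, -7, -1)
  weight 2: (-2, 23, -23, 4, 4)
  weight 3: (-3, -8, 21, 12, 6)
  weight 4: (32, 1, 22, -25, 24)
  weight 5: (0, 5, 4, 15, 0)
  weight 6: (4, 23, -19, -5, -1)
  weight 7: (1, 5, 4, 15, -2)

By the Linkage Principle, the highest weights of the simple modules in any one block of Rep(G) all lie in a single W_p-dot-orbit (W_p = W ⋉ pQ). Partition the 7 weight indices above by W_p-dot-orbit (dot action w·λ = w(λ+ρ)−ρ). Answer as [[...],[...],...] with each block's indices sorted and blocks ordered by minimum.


Cartan matrix: type A_5 (|W|=720); un-permuting the 5 rows.

λ_j+ρ reflected into Ā_29 (⟨·,θ^∨⟩≤29); 5-tuples as given:

  1: (1, 6, 5, 16, 1) · 2: (1, 2, 18, 4, 0) · 3: (2, 7, 11, 4, 1) · 4: (1, 2, 18, 4, 0) · 5: (1, 6, 5, 16, 1) · 6: (1, 2, 18, 4, 0) · 7: (1, 6, 5, 16, 1)

Partition of {1..7} into 3 W_29-dot-orbits:

[[1, 5, 7], [2, 4, 6], [3]]


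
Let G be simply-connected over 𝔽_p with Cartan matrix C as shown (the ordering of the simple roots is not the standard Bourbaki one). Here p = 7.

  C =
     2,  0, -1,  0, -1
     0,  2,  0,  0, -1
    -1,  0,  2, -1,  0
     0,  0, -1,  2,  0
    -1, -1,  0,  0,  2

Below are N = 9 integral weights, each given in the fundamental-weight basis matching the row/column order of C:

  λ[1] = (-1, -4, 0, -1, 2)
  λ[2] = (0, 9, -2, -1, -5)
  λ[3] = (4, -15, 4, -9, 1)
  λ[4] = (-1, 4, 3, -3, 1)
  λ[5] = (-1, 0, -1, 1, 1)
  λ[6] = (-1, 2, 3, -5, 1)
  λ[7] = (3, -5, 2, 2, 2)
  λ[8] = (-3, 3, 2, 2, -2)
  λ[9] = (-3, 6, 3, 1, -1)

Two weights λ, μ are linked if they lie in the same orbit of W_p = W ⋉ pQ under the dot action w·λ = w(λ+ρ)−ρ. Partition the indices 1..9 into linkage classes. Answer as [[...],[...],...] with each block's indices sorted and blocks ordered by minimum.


Root system A_5: the 5×5 matrix C matches after relabeling.

λ_j+ρ reflected into Ā_7 (⟨·,θ^∨⟩≤7); 5-tuples as given:

  λ_1 → (0, 3, 1, 0, 0);  λ_2 → (0, 3, 1, 0, 0);  λ_3 → (0, 1, 0, 2, 2);  λ_4 → (0, 1, 0, 2, 2);  λ_5 → (0, 1, 0, 2, 2);  λ_6 → (0, 1, 0, 2, 2);  λ_7 → (1, 1, 0, 3, 2);  λ_8 → (1, 1, 0, 3, 2);  λ_9 → (0, 1, 0, 2, 2)

3 distinct reps among the 9 weights ⇒ 3 W_7-linkage classes:

[[1, 2], [3, 4, 5, 6, 9], [7, 8]]


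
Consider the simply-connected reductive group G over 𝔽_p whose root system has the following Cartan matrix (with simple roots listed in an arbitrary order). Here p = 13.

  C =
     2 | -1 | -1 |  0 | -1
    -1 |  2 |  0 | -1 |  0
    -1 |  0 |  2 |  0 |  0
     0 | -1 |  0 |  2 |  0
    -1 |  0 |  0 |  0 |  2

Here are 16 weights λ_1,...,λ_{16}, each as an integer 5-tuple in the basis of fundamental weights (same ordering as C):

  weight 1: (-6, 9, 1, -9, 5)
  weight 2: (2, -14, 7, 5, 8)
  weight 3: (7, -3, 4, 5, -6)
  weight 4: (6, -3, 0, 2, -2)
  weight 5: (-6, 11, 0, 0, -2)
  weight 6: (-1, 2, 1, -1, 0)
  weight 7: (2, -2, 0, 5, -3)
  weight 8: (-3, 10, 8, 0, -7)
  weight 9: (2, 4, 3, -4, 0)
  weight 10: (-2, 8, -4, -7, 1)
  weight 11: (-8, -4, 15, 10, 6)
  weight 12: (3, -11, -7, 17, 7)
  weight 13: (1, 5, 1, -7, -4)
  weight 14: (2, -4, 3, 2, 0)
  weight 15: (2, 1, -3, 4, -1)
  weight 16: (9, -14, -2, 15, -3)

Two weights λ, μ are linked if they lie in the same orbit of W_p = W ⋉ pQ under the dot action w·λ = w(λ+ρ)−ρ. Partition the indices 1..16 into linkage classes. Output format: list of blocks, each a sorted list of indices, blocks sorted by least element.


C ↔ D_5 under row/col permutation; |W(D_5)| = 1920.

Folding the 16 weights λ_j+ρ into Ā_13 (reps in the given 5-coord order):

  λ_1 → (1, 2, 2, 5, 0);  λ_2 → (0, 3, 2, 0, 1);  λ_3 → (4, 0, 1, 1, 1);  λ_4 → (4, 0, 1, 1, 1);  λ_5 → (4, 0, 1, 1, 1);  λ_6 → (0, 3, 2, 0, 1);  λ_7 → (0, 1, 1, 5, 2);  λ_8 → (0, 1, 1, 5, 2);  λ_9 → (0, 3, 4, 0, 1);  λ_10 → (0, 1, 1, 5, 2);  λ_11 → (0, 3, 2, 0, 1);  λ_12 → (4, 0, 1, 1, 1);  λ_13 → (0, 1, 1, 5, 2);  λ_14 → (0, 3, 4, 0, 1);  λ_15 → (1, 2, 2, 5, 0);  λ_16 → (0, 3, 2, 0, 1)

The 16 indices split into 5 linkage classes (same alcove rep ⇔ same W_13-dot-orbit):

[[1, 15], [2, 6, 11, 16], [3, 4, 5, 12], [7, 8, 10, 13], [9, 14]]


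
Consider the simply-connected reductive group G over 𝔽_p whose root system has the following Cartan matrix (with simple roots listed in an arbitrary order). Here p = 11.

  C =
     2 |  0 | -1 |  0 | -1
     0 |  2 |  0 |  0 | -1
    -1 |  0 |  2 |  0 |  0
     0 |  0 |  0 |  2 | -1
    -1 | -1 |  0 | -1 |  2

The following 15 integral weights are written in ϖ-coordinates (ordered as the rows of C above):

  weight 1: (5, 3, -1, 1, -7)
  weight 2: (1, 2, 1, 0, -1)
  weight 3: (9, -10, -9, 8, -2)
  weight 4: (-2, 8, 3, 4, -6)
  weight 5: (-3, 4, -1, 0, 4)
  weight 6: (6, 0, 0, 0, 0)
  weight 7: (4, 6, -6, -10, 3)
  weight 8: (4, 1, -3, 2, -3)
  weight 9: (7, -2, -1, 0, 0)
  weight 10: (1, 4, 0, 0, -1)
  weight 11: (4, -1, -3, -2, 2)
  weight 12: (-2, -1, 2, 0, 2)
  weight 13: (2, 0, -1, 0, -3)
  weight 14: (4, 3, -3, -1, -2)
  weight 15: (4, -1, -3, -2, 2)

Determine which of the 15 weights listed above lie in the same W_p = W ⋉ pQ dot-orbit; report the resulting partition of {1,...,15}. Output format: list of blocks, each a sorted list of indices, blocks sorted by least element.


Root system D_5: the 5×5 matrix C matches after relabeling.

λ_j+ρ reflected into Ā_11 (⟨·,θ^∨⟩≤11); 5-tuples as given:

  λ_1+ρ ↦ (0, 2, 0, 4, 0)
  λ_2+ρ ↦ (2, 3, 2, 1, 0)
  λ_3+ρ ↦ (1, 1, 0, 1, 0)
  λ_4+ρ ↦ (2, 3, 2, 1, 0)
  λ_5+ρ ↦ (2, 5, 1, 1, 0)
  λ_6+ρ ↦ (1, 1, 0, 1, 0)
  λ_7+ρ ↦ (0, 2, 0, 4, 0)
  λ_8+ρ ↦ (1, 0, 2, 1, 2)
  λ_9+ρ ↦ (1, 1, 0, 1, 0)
  λ_10+ρ ↦ (2, 5, 1, 1, 0)
  λ_11+ρ ↦ (1, 0, 2, 1, 2)
  λ_12+ρ ↦ (1, 0, 2, 1, 2)
  λ_13+ρ ↦ (1, 1, 0, 1, 0)
  λ_14+ρ ↦ (2, 3, 2, 1, 0)
  λ_15+ρ ↦ (1, 0, 2, 1, 2)

Linkage partition of the 15 weights (5 classes, p=11):

[[1, 7], [2, 4, 14], [3, 6, 9, 13], [5, 10], [8, 11, 12, 15]]


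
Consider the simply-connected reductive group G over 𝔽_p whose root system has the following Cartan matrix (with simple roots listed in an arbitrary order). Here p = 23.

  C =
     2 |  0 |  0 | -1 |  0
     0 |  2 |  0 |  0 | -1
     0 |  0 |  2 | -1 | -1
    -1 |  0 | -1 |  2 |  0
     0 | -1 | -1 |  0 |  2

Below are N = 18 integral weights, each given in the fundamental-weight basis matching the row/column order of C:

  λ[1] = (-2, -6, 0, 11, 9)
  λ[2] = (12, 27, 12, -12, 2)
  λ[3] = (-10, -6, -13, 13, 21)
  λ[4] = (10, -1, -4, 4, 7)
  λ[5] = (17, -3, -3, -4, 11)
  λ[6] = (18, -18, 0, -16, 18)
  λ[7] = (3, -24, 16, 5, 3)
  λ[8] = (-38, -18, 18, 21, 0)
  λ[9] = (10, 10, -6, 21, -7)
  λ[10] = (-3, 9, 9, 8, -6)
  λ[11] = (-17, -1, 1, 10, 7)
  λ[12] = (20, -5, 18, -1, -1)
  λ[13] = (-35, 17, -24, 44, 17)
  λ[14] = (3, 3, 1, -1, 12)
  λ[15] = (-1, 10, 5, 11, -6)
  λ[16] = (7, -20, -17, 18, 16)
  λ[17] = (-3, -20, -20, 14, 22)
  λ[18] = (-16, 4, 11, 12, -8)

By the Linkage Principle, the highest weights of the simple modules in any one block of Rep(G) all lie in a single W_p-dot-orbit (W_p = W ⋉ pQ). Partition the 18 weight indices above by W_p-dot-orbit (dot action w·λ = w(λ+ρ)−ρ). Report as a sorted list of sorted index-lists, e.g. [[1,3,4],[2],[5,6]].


A_5 Cartan matrix, 5 simple roots permuted; ρ=(1,1,1,1,1).

Alcove-folded reps (p=23, 18 weights, presented ϖ-order):

  [1] (1, 5, 1, 11, 5)
  [2] (11, 0, 3, 2, 5)
  [3] (1, 4, 5, 7, 5)
  [4] (11, 0, 3, 2, 5)
  [5] (11, 0, 3, 2, 5)
  [6] (3, 4, 2, 1, 12)
  [7] (4, 4, 2, 0, 13)
  [8] (3, 4, 2, 1, 12)
  [9] (1, 5, 1, 11, 5)
  [10] (1, 4, 5, 7, 5)
  [11] (11, 0, 3, 2, 5)
  [12] (4, 4, 2, 0, 13)
  [13] (1, 5, 1, 11, 5)
  [14] (4, 4, 2, 0, 13)
  [15] (1, 5, 1, 11, 5)
  [16] (3, 4, 2, 1, 12)
  [17] (4, 4, 2, 0, 13)
  [18] (11, 0, 3, 2, 5)

The 18 indices split into 5 linkage classes (same alcove rep ⇔ same W_23-dot-orbit):

[[1, 9, 13, 15], [2, 4, 5, 11, 18], [3, 10], [6, 8, 16], [7, 12, 14, 17]]


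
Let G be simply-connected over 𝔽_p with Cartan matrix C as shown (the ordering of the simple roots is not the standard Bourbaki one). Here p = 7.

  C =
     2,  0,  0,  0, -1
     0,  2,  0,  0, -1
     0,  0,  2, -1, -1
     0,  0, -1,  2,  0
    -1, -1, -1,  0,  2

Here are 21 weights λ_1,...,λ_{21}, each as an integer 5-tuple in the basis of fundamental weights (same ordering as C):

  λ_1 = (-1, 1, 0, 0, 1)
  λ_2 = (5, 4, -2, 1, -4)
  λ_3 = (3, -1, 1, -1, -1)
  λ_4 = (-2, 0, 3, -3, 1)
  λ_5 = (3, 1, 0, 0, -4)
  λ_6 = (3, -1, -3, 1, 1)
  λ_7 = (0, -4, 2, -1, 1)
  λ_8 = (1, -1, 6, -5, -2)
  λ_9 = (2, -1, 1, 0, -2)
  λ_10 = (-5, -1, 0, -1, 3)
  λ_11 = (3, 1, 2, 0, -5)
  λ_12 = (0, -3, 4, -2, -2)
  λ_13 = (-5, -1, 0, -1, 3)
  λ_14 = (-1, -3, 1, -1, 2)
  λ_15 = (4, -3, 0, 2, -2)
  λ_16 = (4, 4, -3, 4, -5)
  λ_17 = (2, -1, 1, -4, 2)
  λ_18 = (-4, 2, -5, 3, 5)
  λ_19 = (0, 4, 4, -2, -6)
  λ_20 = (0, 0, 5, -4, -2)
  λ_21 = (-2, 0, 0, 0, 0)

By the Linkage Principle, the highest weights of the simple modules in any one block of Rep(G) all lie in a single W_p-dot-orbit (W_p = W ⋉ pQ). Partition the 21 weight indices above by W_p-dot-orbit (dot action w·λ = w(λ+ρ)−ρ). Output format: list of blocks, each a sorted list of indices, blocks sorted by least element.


D_5 Cartan matrix, 5 simple roots permuted; ρ=(1,1,1,1,1).

Ā_7 reps of the 21 weights (D_5, coords as presented):

  [1] (0, 2, 1, 0, 1)
  [2] (2, 1, 1, 1, 0)
  [3] (4, 0, 1, 0, 0)
  [4] (1, 1, 1, 1, 0)
  [5] (1, 1, 1, 1, 0)
  [6] (4, 0, 1, 0, 0)
  [7] (0, 2, 1, 0, 1)
  [8] (0, 0, 0, 3, 1)
  [9] (2, 1, 1, 1, 0)
  [10] (4, 0, 1, 0, 0)
  [11] (0, 2, 1, 0, 1)
  [12] (2, 1, 1, 1, 0)
  [13] (4, 0, 1, 0, 0)
  [14] (0, 2, 1, 0, 1)
  [15] (2, 1, 1, 1, 0)
  [16] (1, 1, 1, 1, 0)
  [17] (2, 1, 1, 1, 0)
  [18] (1, 1, 1, 1, 0)
  [19] (4, 0, 1, 0, 0)
  [20] (0, 0, 0, 3, 1)
  [21] (1, 1, 1, 1, 0)

Grouping the 21 weights by Ā_7-representative: 5 linkage classes.

[[1, 7, 11, 14], [2, 9, 12, 15, 17], [3, 6, 10, 13, 19], [4, 5, 16, 18, 21], [8, 20]]


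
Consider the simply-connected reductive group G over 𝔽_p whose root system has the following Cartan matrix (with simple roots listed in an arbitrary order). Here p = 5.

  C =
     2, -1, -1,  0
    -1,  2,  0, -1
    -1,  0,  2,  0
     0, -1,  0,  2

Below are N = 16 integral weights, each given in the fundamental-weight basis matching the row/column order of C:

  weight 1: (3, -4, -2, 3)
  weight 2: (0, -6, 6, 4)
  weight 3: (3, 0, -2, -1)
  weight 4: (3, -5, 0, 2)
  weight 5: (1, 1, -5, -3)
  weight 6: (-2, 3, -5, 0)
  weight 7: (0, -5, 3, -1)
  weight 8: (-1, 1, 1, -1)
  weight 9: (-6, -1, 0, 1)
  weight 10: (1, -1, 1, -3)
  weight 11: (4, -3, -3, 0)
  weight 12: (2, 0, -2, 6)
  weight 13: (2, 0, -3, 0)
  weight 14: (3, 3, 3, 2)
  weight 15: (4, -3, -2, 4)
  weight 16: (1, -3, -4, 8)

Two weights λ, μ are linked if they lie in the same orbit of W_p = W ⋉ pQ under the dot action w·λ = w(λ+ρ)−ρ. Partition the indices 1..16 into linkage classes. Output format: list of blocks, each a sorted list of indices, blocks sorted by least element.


A_4 Cartan matrix, 4 simple roots permuted; ρ=(1,1,1,1).

Folding the 16 weights λ_j+ρ into Ā_5 (reps in the given 4-coord order):

  [1] (0, 3, 1, 1)
  [2] (2, 2, 0, 1)
  [3] (3, 1, 1, 0)
  [4] (0, 3, 1, 1)
  [5] (0, 2, 2, 0)
  [6] (3, 1, 1, 0)
  [7] (0, 3, 1, 1)
  [8] (0, 2, 2, 0)
  [9] (2, 2, 0, 1)
  [10] (0, 2, 2, 0)
  [11] (1, 1, 2, 1)
  [12] (1, 1, 2, 1)
  [13] (1, 1, 2, 1)
  [14] (1, 1, 2, 1)
  [15] (0, 2, 2, 0)
  [16] (1, 1, 2, 1)

5 distinct reps among the 16 weights ⇒ 5 W_5-linkage classes:

[[1, 4, 7], [2, 9], [3, 6], [5, 8, 10, 15], [11, 12, 13, 14, 16]]


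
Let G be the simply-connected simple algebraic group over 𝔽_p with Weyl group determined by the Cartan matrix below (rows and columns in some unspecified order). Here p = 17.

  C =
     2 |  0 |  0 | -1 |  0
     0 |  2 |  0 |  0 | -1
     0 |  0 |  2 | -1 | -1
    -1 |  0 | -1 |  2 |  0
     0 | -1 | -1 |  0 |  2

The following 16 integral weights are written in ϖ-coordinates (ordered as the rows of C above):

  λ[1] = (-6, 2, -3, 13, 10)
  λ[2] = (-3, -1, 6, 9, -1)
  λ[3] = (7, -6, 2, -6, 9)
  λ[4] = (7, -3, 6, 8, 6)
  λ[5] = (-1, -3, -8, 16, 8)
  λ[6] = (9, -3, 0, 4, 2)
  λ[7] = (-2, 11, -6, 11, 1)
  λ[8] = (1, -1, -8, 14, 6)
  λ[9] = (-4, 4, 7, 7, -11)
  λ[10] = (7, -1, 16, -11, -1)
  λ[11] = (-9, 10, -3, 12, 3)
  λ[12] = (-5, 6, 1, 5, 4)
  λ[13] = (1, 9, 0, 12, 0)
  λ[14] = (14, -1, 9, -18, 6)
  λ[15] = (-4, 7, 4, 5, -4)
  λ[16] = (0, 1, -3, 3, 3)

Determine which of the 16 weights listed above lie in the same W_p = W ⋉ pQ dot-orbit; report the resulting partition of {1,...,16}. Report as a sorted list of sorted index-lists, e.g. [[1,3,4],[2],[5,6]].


Type A_5, rank 5, |W|=720; reorder rows/cols to standard.

Alcove-folded reps (p=17, 16 weights, presented ϖ-order):

    λ_1 → (3, 5, 2, 3, 3)
    λ_2 → (2, 0, 7, 8, 0)
    λ_3 → (3, 5, 2, 3, 3)
    λ_4 → (2, 1, 0, 3, 7)
    λ_5 → (2, 0, 7, 8, 0)
    λ_6 → (8, 0, 1, 5, 1)
    λ_7 → (3, 5, 2, 3, 3)
    λ_8 → (2, 0, 7, 8, 0)
    λ_9 → (3, 5, 2, 3, 3)
    λ_10 → (2, 0, 7, 8, 0)
    λ_11 → (1, 2, 2, 2, 2)
    λ_12 → (1, 4, 2, 2, 5)
    λ_13 → (8, 0, 1, 5, 1)
    λ_14 → (2, 0, 7, 8, 0)
    λ_15 → (3, 5, 2, 3, 3)
    λ_16 → (1, 2, 2, 2, 2)

The 16 indices split into 6 linkage classes (same alcove rep ⇔ same W_17-dot-orbit):

[[1, 3, 7, 9, 15], [2, 5, 8, 10, 14], [4], [6, 13], [11, 16], [12]]


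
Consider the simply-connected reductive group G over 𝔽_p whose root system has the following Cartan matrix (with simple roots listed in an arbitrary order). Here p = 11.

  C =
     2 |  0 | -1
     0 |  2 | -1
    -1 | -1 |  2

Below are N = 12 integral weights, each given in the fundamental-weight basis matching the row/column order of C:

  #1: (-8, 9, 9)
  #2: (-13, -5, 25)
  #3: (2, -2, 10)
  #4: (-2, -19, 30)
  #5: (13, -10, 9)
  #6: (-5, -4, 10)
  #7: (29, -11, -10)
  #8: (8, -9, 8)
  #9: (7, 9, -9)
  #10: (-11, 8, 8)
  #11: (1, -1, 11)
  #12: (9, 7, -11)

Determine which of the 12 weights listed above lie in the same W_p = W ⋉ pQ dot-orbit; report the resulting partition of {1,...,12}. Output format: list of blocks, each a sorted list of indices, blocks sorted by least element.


Dynkin diagram of C (from the 4 off-diagonal −1 entries): A_3.

Alcove-folded reps (p=11, 12 weights, presented ϖ-order):

    1: (2, 1, 1)
    2: (1, 7, 3)
    3: (0, 2, 8)
    4: (2, 1, 1)
    5: (2, 1, 1)
    6: (4, 3, 4)
    7: (0, 2, 8)
    8: (2, 1, 1)
    9: (0, 2, 8)
    10: (2, 1, 1)
    11: (0, 2, 8)
    12: (0, 2, 8)

Partition of {1..12} into 4 W_11-dot-orbits:

[[1, 4, 5, 8, 10], [2], [3, 7, 9, 11, 12], [6]]


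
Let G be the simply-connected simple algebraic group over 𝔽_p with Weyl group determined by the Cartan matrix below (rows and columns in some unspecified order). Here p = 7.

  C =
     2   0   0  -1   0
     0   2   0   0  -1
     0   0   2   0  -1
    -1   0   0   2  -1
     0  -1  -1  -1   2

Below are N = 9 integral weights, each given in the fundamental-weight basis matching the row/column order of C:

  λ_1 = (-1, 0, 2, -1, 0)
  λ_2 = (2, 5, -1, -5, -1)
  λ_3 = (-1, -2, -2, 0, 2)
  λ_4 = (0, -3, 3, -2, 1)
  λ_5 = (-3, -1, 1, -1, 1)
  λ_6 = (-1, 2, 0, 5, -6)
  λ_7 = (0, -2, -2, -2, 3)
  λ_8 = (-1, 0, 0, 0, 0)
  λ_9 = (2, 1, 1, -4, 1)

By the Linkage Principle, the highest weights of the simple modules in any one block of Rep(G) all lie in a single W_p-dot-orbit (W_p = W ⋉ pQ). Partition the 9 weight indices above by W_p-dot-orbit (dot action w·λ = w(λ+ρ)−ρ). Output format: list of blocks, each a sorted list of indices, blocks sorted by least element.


D_5 Cartan matrix, 5 simple roots permuted; ρ=(1,1,1,1,1).

Alcove-folded reps (p=7, 9 weights, presented ϖ-order):

  [1] (0, 1, 3, 0, 1) · [2] (0, 1, 3, 0, 1) · [3] (0, 1, 1, 1, 1) · [4] (0, 1, 3, 0, 1) · [5] (0, 0, 2, 2, 0) · [6] (0, 1, 3, 0, 1) · [7] (0, 1, 1, 1, 1) · [8] (0, 1, 1, 1, 1) · [9] (0, 1, 1, 1, 1)

Partition of {1..9} into 3 W_7-dot-orbits:

[[1, 2, 4, 6], [3, 7, 8, 9], [5]]


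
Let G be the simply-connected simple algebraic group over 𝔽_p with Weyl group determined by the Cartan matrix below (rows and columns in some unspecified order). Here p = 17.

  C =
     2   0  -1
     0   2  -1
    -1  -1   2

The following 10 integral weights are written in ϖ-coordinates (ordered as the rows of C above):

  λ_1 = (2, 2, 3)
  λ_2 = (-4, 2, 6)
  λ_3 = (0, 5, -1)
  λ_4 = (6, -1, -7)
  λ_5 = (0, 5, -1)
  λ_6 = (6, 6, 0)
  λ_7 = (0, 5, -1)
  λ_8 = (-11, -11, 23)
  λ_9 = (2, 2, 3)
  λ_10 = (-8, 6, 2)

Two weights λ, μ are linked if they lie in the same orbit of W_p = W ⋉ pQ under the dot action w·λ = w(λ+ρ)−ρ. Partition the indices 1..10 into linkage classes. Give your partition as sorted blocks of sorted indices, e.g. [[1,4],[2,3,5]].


Root system A_3: the 3×3 matrix C matches after relabeling.

Ā_17 reps of the 10 weights (A_3, coords as presented):

  λ_1+ρ ↦ (3, 3, 4) · λ_2+ρ ↦ (3, 3, 4) · λ_3+ρ ↦ (1, 6, 0) · λ_4+ρ ↦ (1, 6, 0) · λ_5+ρ ↦ (1, 6, 0) · λ_6+ρ ↦ (7, 7, 1) · λ_7+ρ ↦ (1, 6, 0) · λ_8+ρ ↦ (3, 3, 4) · λ_9+ρ ↦ (3, 3, 4) · λ_10+ρ ↦ (3, 3, 4)

The 10 indices split into 3 linkage classes (same alcove rep ⇔ same W_17-dot-orbit):

[[1, 2, 8, 9, 10], [3, 4, 5, 7], [6]]
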